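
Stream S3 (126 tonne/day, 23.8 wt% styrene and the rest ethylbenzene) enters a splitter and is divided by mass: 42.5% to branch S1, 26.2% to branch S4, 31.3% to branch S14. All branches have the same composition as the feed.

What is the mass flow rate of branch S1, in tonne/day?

Branch S1 flow = 0.425×126 = 53.55 tonne/day.

53.55 tonne/day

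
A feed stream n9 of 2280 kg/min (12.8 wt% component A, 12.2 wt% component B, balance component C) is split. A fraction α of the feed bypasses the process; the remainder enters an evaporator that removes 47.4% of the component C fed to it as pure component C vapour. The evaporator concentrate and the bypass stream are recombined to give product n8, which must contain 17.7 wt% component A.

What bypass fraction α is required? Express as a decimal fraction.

0.221

All 2280×0.128 = 291.84 kg/min of component A reaches n8, so n8 = 291.84/0.177 = 1648.8 kg/min and vapour = 631.19 kg/min.
The evaporator receives (1−α)·2280 of feed at 0.750 component C and removes 0.474 of that component C:
0.474×0.750×(1−α)×2280 = 631.19
(1−α) = 631.19/810.54 = 0.7787;  α = 0.2213.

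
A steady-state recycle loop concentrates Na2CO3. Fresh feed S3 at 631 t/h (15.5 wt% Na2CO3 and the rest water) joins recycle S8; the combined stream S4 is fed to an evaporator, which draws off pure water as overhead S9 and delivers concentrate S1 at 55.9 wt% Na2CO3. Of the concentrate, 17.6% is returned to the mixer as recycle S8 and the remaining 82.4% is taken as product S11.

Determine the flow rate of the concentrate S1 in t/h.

Overall Na2CO3 balance (none leaves overhead): Na2CO3 in fresh feed = Na2CO3 in product, i.e. 631×0.155 = (1−0.176)·S1·0.559.
S1 = 97.805/(0.559×0.824) = 212.34 t/h.

212.3 t/h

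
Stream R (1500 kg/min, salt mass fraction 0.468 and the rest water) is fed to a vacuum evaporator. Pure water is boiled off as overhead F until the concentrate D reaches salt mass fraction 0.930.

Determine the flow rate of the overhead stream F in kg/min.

745.2 kg/min

salt is conserved: 1500×0.468 = 702 kg/min all reports to the concentrate.
Concentrate = 702/(target fraction) = 754.84 kg/min.
Overhead = 1500 − 754.84 = 745.16 kg/min.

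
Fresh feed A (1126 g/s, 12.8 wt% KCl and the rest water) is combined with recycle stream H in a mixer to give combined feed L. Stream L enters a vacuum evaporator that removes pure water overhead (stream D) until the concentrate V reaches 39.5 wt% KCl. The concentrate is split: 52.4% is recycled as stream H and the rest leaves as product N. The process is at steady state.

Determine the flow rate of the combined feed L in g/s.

Overall KCl balance (none leaves overhead): KCl in fresh feed = KCl in product, i.e. 1126×0.128 = (1−0.524)·V·0.395.
V = 144.13/(0.395×0.476) = 766.56 g/s.
Recycle H = 0.524×766.56 = 401.68 g/s.
Combined feed L = 1126 + 401.68 = 1527.7 g/s.

1528 g/s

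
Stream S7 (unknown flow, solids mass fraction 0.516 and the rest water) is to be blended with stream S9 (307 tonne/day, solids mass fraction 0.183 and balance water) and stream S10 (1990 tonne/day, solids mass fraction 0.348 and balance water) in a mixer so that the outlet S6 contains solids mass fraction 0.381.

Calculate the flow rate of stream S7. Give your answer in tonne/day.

Let S7 be the unknown flow. Total out = 2297 + S7.
solids balance: 748.7 + 0.516·S7 = 0.381·(2297 + S7)
(0.516 − 0.381)·S7 = 0.381×2297 − 748.7 = 126.46
S7 = 126.46 / 0.135 = 936.71 tonne/day

936.7 tonne/day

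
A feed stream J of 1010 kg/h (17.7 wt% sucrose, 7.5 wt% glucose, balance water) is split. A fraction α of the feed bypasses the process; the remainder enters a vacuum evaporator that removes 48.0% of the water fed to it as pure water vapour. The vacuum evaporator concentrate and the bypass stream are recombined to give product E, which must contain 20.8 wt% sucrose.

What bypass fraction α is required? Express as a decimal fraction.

All 1010×0.177 = 178.77 kg/h of sucrose reaches E, so E = 178.77/0.208 = 859.47 kg/h and vapour = 150.53 kg/h.
The evaporator receives (1−α)·1010 of feed at 0.748 water and removes 0.480 of that water:
0.480×0.748×(1−α)×1010 = 150.53
(1−α) = 150.53/362.63 = 0.4151;  α = 0.5849.

0.585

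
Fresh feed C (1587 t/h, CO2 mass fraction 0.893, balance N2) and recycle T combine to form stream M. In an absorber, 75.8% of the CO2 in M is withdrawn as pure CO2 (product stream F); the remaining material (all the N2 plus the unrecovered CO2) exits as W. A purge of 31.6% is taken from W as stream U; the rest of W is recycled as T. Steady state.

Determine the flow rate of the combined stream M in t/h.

N2 enters only via C and leaves only via the purge: 1587×0.107 = 0.316×(N2 in W), and the absorber passes all N2, so N2 in M = N2 in W = 537.37 t/h.
CO2 in M: m_A = 1587×0.893 + (1−0.316)·(1−0.758)·m_A, so m_A = 1417.2/0.8345 = 1698.3 t/h.
M = 1698.3 + 537.37 = 2235.7 t/h.

2236 t/h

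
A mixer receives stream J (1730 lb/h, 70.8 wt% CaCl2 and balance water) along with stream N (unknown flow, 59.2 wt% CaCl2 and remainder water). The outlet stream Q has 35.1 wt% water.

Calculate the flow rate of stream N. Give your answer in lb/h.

1791 lb/h

Let N be the unknown flow. Total out = 1730 + N.
water balance: 505.16 + 0.408·N = 0.351·(1730 + N)
(0.408 − 0.351)·N = 0.351×1730 − 505.16 = 102.07
N = 102.07 / 0.057 = 1790.7 lb/h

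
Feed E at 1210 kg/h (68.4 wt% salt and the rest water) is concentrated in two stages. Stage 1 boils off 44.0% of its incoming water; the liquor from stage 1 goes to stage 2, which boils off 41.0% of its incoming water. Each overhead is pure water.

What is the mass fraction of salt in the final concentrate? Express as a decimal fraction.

0.868

water in feed = 1210×0.316 = 382.36 kg/h.
After stage 1: water left = (1−0.440)×382.36 = 214.12; stream total = 1041.8 kg/h.
After stage 2: water left = (1−0.410)×214.12 = 126.33; final concentrate = 953.97 kg/h.
salt fraction = 827.64/953.97 = 0.868.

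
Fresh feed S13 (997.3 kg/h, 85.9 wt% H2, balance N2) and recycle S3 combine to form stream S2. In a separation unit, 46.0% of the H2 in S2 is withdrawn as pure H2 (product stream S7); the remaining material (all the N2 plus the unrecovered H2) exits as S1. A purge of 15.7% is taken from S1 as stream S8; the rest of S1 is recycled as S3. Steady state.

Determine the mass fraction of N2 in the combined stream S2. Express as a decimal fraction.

N2 enters only via S13 and leaves only via the purge: 997.3×0.141 = 0.157×(N2 in S1), and the separation unit passes all N2, so N2 in S2 = N2 in S1 = 895.66 kg/h.
H2 in S2: m_A = 997.3×0.859 + (1−0.157)·(1−0.460)·m_A, so m_A = 856.68/0.5448 = 1572.5 kg/h.
S2 = 1572.5 + 895.66 = 2468.2 kg/h.
N2 fraction in S2 = 895.66/2468.2 = 0.363.

0.363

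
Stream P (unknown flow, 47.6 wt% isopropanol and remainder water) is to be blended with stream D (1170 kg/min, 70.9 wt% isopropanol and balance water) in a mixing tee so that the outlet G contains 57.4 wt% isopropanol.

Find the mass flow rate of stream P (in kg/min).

Let P be the unknown flow. Total out = 1170 + P.
isopropanol balance: 829.53 + 0.476·P = 0.574·(1170 + P)
(0.476 − 0.574)·P = 0.574×1170 − 829.53 = -157.95
P = -157.95 / -0.098 = 1611.7 kg/min

1612 kg/min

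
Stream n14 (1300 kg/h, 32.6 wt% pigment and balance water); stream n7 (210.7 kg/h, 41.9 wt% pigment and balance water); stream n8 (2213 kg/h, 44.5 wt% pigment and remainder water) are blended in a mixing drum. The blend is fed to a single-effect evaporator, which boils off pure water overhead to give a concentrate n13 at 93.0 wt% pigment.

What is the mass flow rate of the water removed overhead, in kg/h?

pigment entering = 1300×0.326 + 210.7×0.419 + 2213×0.445 = 1496.9 kg/h.
All pigment reports to n13, so n13 = 1496.9/0.930 = 1609.5 kg/h.
Total feed = 3723.7 kg/h; overhead = 3723.7 − 1609.5 = 2114.2 kg/h.

2114 kg/h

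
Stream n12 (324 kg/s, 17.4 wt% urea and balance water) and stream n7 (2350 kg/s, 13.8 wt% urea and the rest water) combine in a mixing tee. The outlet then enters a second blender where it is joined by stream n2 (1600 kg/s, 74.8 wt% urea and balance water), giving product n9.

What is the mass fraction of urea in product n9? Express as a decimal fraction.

0.369

Overall, product flow = 4274 kg/s.
urea in = 324×0.174 + 2350×0.138 + 1600×0.748 = 1577.5 kg/s.
urea fraction in n9 = 0.369.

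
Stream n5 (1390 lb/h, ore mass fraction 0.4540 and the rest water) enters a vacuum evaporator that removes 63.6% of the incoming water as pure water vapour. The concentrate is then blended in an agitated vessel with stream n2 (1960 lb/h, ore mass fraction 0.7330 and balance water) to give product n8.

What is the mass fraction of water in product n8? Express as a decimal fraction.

Vapour removed = 0.636×0.546×1390 = 482.69 lb/h; concentrate = 907.31 lb/h.
water reaching the mixer = 276.25 (from concentrate) + 1960×0.267 = 799.57 lb/h.
Product flow = 907.31 + 1960 = 2867.3 lb/h; water fraction = 0.2789.

0.2789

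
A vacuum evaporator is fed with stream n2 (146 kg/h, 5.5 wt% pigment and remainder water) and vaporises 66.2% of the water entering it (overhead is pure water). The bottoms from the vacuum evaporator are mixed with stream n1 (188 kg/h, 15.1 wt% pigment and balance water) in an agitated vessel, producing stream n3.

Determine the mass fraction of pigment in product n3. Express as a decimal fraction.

0.150

Vapour removed = 0.662×0.945×146 = 91.336 kg/h; concentrate = 54.664 kg/h.
pigment reaching the mixer = 8.03 (from concentrate) + 188×0.151 = 36.418 kg/h.
Product flow = 54.664 + 188 = 242.66 kg/h; pigment fraction = 0.150.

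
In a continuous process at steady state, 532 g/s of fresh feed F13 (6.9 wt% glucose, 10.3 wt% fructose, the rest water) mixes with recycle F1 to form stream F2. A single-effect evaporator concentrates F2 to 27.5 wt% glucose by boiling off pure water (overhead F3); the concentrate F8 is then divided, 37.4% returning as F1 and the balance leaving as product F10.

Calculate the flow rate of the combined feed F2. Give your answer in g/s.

Overall glucose balance (none leaves overhead): glucose in fresh feed = glucose in product, i.e. 532×0.069 = (1−0.374)·F8·0.275.
F8 = 36.708/(0.275×0.626) = 213.23 g/s.
Recycle F1 = 0.374×213.23 = 79.749 g/s.
Combined feed F2 = 532 + 79.749 = 611.75 g/s.

611.7 g/s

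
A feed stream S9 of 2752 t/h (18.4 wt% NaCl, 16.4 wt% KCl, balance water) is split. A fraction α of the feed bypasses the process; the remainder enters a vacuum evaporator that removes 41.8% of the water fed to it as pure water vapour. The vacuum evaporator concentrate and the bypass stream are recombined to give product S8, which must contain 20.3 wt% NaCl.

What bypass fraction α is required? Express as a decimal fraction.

0.657

All 2752×0.184 = 506.37 t/h of NaCl reaches S8, so S8 = 506.37/0.203 = 2494.4 t/h and vapour = 257.58 t/h.
The evaporator receives (1−α)·2752 of feed at 0.652 water and removes 0.418 of that water:
0.418×0.652×(1−α)×2752 = 257.58
(1−α) = 257.58/750.02 = 0.3434;  α = 0.6566.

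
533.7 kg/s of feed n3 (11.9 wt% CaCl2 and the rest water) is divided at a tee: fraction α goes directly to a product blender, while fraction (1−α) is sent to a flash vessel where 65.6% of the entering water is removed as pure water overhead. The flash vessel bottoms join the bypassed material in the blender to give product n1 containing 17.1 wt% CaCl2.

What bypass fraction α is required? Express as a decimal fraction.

All 533.7×0.119 = 63.51 kg/s of CaCl2 reaches n1, so n1 = 63.51/0.171 = 371.41 kg/s and vapour = 162.29 kg/s.
The evaporator receives (1−α)·533.7 of feed at 0.881 water and removes 0.656 of that water:
0.656×0.881×(1−α)×533.7 = 162.29
(1−α) = 162.29/308.44 = 0.5262;  α = 0.4738.

0.474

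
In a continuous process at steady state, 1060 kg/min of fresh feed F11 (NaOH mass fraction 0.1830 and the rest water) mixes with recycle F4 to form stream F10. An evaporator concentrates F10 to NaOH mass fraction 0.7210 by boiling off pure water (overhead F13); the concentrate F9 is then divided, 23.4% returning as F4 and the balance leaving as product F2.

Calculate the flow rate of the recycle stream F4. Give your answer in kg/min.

82.19 kg/min

Overall NaOH balance (none leaves overhead): NaOH in fresh feed = NaOH in product, i.e. 1060×0.183 = (1−0.234)·F9·0.721.
F9 = 193.98/(0.721×0.766) = 351.23 kg/min.
Recycle F4 = 0.234×351.23 = 82.188 kg/min.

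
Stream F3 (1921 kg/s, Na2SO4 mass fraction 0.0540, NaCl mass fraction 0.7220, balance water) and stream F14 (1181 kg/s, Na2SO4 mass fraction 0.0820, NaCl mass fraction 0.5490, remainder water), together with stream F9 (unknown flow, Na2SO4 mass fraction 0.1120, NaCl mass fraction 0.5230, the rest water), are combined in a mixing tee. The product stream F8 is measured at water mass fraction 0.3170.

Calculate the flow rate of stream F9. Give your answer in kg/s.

Let F9 be the unknown flow. Total out = 3102 + F9.
water balance: 866.09 + 0.365·F9 = 0.317·(3102 + F9)
(0.365 − 0.317)·F9 = 0.317×3102 − 866.09 = 117.24
F9 = 117.24 / 0.048 = 2442.5 kg/s

2443 kg/s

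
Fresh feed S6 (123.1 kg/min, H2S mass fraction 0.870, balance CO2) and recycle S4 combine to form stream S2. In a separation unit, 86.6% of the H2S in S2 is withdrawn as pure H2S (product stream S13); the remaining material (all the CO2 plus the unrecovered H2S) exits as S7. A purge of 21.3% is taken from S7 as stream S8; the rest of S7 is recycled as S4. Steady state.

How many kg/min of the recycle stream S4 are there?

71.75 kg/min

CO2 enters only via S6 and leaves only via the purge: 123.1×0.130 = 0.213×(CO2 in S7), and the separation unit passes all CO2, so CO2 in S2 = CO2 in S7 = 75.131 kg/min.
H2S in S2: m_A = 123.1×0.870 + (1−0.213)·(1−0.866)·m_A, so m_A = 107.1/0.8945 = 119.72 kg/min.
S7 = (1−0.866)×119.72 + 75.131 = 91.174 kg/min.
Recycle S4 = (1−0.213)×91.174 = 71.754 kg/min.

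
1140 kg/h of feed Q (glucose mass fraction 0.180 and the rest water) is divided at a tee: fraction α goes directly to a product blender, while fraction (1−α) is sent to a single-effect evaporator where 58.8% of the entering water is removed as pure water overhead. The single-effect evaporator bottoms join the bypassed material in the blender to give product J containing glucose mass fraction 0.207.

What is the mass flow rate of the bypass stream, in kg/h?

831.6 kg/h

All 1140×0.180 = 205.2 kg/h of glucose reaches J, so J = 205.2/0.207 = 991.3 kg/h and vapour = 148.7 kg/h.
The evaporator receives (1−α)·1140 of feed at 0.820 water and removes 0.588 of that water:
0.588×0.820×(1−α)×1140 = 148.7
(1−α) = 148.7/549.66 = 0.2705;  α = 0.7295.
Bypass flow = 0.7295×1140 = 831.61 kg/h.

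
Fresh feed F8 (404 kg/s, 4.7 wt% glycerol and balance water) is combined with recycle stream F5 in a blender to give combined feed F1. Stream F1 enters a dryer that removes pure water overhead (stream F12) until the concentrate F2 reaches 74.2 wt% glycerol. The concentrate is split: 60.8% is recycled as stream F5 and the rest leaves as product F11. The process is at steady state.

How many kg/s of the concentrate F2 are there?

65.28 kg/s

Overall glycerol balance (none leaves overhead): glycerol in fresh feed = glycerol in product, i.e. 404×0.047 = (1−0.608)·F2·0.742.
F2 = 18.988/(0.742×0.392) = 65.281 kg/s.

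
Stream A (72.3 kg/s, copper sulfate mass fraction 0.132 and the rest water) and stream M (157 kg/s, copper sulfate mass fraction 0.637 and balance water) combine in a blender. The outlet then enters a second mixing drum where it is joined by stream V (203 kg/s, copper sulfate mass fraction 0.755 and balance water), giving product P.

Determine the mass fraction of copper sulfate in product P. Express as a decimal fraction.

Overall, product flow = 432.3 kg/s.
copper sulfate in = 72.3×0.132 + 157×0.637 + 203×0.755 = 262.82 kg/s.
copper sulfate fraction in P = 0.608.

0.608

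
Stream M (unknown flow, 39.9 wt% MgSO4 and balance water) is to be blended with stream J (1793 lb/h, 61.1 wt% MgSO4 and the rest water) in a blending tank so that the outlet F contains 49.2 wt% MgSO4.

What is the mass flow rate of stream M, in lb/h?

Let M be the unknown flow. Total out = 1793 + M.
MgSO4 balance: 1095.5 + 0.399·M = 0.492·(1793 + M)
(0.399 − 0.492)·M = 0.492×1793 − 1095.5 = -213.37
M = -213.37 / -0.093 = 2294.3 lb/h

2294 lb/h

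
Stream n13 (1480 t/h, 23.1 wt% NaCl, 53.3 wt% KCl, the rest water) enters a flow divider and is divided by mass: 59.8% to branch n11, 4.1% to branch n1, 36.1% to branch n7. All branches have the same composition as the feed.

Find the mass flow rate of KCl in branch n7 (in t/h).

284.8 t/h

Branch n7 total = 0.361×1480 = 534.28 t/h.
KCl in n7 = 0.533×534.28 = 284.77 t/h.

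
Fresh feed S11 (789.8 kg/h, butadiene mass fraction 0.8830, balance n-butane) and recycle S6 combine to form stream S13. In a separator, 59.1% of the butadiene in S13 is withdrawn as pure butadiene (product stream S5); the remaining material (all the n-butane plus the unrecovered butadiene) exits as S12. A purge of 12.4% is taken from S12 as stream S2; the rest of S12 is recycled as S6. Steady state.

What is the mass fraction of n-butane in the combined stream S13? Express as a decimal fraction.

n-butane enters only via S11 and leaves only via the purge: 789.8×0.117 = 0.124×(n-butane in S12), and the separator passes all n-butane, so n-butane in S13 = n-butane in S12 = 745.21 kg/h.
butadiene in S13: m_A = 789.8×0.883 + (1−0.124)·(1−0.591)·m_A, so m_A = 697.39/0.6417 = 1086.8 kg/h.
S13 = 1086.8 + 745.21 = 1832 kg/h.
n-butane fraction in S13 = 745.21/1832 = 0.4068.

0.4068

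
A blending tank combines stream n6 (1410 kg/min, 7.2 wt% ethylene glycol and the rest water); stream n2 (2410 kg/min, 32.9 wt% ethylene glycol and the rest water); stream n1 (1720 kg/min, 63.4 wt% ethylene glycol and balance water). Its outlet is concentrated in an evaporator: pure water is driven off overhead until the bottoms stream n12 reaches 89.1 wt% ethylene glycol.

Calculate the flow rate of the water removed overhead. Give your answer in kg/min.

ethylene glycol entering = 1410×0.072 + 2410×0.329 + 1720×0.634 = 1984.9 kg/min.
All ethylene glycol reports to n12, so n12 = 1984.9/0.891 = 2227.7 kg/min.
Total feed = 5540 kg/min; overhead = 5540 − 2227.7 = 3312.3 kg/min.

3312 kg/min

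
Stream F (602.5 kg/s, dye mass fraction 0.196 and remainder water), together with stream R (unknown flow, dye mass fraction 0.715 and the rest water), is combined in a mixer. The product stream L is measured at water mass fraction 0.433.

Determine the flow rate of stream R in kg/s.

1510 kg/s

Let R be the unknown flow. Total out = 602.5 + R.
water balance: 484.41 + 0.285·R = 0.433·(602.5 + R)
(0.285 − 0.433)·R = 0.433×602.5 − 484.41 = -223.53
R = -223.53 / -0.148 = 1510.3 kg/s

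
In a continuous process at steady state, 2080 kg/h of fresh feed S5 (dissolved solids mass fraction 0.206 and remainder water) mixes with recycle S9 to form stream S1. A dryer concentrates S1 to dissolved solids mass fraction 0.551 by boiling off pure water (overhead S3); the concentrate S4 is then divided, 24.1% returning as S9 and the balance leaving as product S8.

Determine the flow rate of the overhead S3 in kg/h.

1302 kg/h

Overall dissolved solids balance (none leaves overhead): dissolved solids in fresh feed = dissolved solids in product, i.e. 2080×0.206 = (1−0.241)·S4·0.551.
S4 = 428.48/(0.551×0.759) = 1024.6 kg/h.
Recycle S9 = 0.241×1024.6 = 246.92 kg/h.
Combined feed S1 = 2080 + 246.92 = 2326.9 kg/h.
Overhead S3 = S1 − S4 = 2326.9 − 1024.6 = 1302.4 kg/h.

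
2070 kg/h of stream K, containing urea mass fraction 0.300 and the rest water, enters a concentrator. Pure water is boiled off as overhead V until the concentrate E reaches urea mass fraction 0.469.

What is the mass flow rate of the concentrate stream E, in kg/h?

urea is conserved: 2070×0.300 = 621 kg/h all reports to the concentrate.
Concentrate = 621/(target fraction) = 1324.1 kg/h.

1324 kg/h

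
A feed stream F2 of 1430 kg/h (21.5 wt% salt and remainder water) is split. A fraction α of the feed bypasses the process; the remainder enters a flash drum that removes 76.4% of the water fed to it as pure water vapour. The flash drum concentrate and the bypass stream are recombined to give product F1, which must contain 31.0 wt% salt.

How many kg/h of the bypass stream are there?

All 1430×0.215 = 307.45 kg/h of salt reaches F1, so F1 = 307.45/0.310 = 991.77 kg/h and vapour = 438.23 kg/h.
The evaporator receives (1−α)·1430 of feed at 0.785 water and removes 0.764 of that water:
0.764×0.785×(1−α)×1430 = 438.23
(1−α) = 438.23/857.63 = 0.5110;  α = 0.4890.
Bypass flow = 0.4890×1430 = 699.31 kg/h.

699.3 kg/h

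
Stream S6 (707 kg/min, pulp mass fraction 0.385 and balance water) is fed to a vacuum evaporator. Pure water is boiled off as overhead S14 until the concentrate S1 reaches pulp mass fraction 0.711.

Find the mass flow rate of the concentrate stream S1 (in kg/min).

pulp is conserved: 707×0.385 = 272.19 kg/min all reports to the concentrate.
Concentrate = 272.19/(target fraction) = 382.83 kg/min.

382.8 kg/min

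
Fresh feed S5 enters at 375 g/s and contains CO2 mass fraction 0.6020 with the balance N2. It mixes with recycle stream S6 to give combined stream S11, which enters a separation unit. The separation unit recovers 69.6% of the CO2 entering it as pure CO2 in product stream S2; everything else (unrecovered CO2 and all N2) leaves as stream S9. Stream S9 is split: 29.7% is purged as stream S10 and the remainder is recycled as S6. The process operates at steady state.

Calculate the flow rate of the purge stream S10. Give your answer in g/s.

N2 enters only via S5 and leaves only via the purge: 375×0.398 = 0.297×(N2 in S9), and the separation unit passes all N2, so N2 in S11 = N2 in S9 = 502.53 g/s.
CO2 in S11: m_A = 375×0.602 + (1−0.297)·(1−0.696)·m_A, so m_A = 225.75/0.7863 = 287.11 g/s.
S9 = (1−0.696)×287.11 + 502.53 = 589.81 g/s.
Purge S10 = 0.297×589.81 = 175.17 g/s.

175.2 g/s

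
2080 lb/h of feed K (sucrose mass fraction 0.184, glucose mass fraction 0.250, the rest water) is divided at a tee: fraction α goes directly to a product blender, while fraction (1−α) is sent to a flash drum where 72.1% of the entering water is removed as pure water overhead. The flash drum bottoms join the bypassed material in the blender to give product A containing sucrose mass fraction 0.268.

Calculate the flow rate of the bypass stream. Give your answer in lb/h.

All 2080×0.184 = 382.72 lb/h of sucrose reaches A, so A = 382.72/0.268 = 1428.1 lb/h and vapour = 651.94 lb/h.
The evaporator receives (1−α)·2080 of feed at 0.566 water and removes 0.721 of that water:
0.721×0.566×(1−α)×2080 = 651.94
(1−α) = 651.94/848.82 = 0.7681;  α = 0.2319.
Bypass flow = 0.2319×2080 = 482.44 lb/h.

482.4 lb/h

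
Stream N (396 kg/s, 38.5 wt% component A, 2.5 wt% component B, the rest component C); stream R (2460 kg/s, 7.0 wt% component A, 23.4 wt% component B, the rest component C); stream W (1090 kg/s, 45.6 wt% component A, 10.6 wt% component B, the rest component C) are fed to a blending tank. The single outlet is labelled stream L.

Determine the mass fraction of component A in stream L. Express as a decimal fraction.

0.208

Total flow out = 396 + 2460 + 1090 = 3946 kg/s.
component A in = 396×0.385 + 2460×0.070 + 1090×0.456 = 821.7 kg/s.
component A mass fraction in L = 821.7/3946 = 0.208.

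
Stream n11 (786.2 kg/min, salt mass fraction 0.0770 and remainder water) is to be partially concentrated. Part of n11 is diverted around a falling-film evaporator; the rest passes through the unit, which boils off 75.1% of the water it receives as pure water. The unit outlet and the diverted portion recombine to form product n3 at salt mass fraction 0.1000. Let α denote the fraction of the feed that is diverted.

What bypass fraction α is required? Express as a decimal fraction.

0.668

All 786.2×0.077 = 60.537 kg/min of salt reaches n3, so n3 = 60.537/0.100 = 605.37 kg/min and vapour = 180.83 kg/min.
The evaporator receives (1−α)·786.2 of feed at 0.923 water and removes 0.751 of that water:
0.751×0.923×(1−α)×786.2 = 180.83
(1−α) = 180.83/544.97 = 0.3318;  α = 0.6682.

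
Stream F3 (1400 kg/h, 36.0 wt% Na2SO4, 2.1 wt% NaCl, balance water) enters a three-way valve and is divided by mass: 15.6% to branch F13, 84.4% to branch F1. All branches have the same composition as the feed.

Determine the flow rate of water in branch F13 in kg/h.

135.2 kg/h

Branch F13 total = 0.156×1400 = 218.4 kg/h.
water in F13 = 0.619×218.4 = 135.19 kg/h.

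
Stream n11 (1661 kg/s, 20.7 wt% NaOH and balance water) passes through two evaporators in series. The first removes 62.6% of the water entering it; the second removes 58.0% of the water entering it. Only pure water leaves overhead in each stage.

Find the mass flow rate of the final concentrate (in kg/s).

550.7 kg/s

water in feed = 1661×0.793 = 1317.2 kg/s.
After stage 1: water left = (1−0.626)×1317.2 = 492.62; stream total = 836.45 kg/s.
After stage 2: water left = (1−0.580)×492.62 = 206.9; final concentrate = 550.73 kg/s.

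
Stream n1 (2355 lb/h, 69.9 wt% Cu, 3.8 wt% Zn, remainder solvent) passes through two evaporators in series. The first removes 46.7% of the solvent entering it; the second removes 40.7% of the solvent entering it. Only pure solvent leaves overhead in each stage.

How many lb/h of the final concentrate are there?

1931 lb/h

solvent in feed = 2355×0.263 = 619.37 lb/h.
After stage 1: solvent left = (1−0.467)×619.37 = 330.12; stream total = 2065.8 lb/h.
After stage 2: solvent left = (1−0.407)×330.12 = 195.76; final concentrate = 1931.4 lb/h.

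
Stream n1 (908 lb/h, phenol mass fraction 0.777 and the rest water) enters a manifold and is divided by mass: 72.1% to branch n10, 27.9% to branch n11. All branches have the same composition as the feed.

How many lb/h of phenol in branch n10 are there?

508.7 lb/h

Branch n10 total = 0.721×908 = 654.67 lb/h.
phenol in n10 = 0.777×654.67 = 508.68 lb/h.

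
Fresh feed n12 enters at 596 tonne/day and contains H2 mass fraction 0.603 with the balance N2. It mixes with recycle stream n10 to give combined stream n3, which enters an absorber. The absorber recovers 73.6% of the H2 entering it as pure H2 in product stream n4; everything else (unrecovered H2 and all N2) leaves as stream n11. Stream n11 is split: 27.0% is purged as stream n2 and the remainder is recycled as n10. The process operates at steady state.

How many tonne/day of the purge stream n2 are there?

268.3 tonne/day

N2 enters only via n12 and leaves only via the purge: 596×0.397 = 0.270×(N2 in n11), and the absorber passes all N2, so N2 in n3 = N2 in n11 = 876.34 tonne/day.
H2 in n3: m_A = 596×0.603 + (1−0.270)·(1−0.736)·m_A, so m_A = 359.39/0.8073 = 445.18 tonne/day.
n11 = (1−0.736)×445.18 + 876.34 = 993.87 tonne/day.
Purge n2 = 0.270×993.87 = 268.34 tonne/day.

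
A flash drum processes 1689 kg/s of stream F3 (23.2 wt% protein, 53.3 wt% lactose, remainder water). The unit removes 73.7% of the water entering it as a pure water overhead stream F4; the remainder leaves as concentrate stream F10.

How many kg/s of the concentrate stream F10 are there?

1396 kg/s

water entering = 1689×0.235 = 396.91 kg/s; overhead removed = 0.737×396.91 = 292.53 kg/s.
Concentrate = 1689 − 292.53 = 1396.5 kg/s.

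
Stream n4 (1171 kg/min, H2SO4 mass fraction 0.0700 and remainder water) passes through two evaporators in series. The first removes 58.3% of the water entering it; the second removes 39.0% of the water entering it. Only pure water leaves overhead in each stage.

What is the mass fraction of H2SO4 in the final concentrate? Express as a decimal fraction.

water in feed = 1171×0.930 = 1089 kg/min.
After stage 1: water left = (1−0.583)×1089 = 454.13; stream total = 536.1 kg/min.
After stage 2: water left = (1−0.390)×454.13 = 277.02; final concentrate = 358.99 kg/min.
H2SO4 fraction = 81.97/358.99 = 0.2283.

0.2283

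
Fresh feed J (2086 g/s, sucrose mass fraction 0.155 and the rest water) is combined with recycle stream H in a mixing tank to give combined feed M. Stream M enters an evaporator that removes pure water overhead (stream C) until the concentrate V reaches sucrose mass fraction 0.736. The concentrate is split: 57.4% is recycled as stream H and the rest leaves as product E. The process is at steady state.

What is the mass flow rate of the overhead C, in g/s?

1647 g/s

Overall sucrose balance (none leaves overhead): sucrose in fresh feed = sucrose in product, i.e. 2086×0.155 = (1−0.574)·V·0.736.
V = 323.33/(0.736×0.426) = 1031.2 g/s.
Recycle H = 0.574×1031.2 = 591.93 g/s.
Combined feed M = 2086 + 591.93 = 2677.9 g/s.
Overhead C = M − V = 2677.9 − 1031.2 = 1646.7 g/s.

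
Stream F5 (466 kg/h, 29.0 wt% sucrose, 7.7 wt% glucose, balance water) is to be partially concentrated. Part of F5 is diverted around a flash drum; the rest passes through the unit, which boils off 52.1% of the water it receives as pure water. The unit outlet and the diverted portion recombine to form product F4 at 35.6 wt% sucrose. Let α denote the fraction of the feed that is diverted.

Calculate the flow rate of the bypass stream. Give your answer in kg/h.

All 466×0.290 = 135.14 kg/h of sucrose reaches F4, so F4 = 135.14/0.356 = 379.61 kg/h and vapour = 86.393 kg/h.
The evaporator receives (1−α)·466 of feed at 0.633 water and removes 0.521 of that water:
0.521×0.633×(1−α)×466 = 86.393
(1−α) = 86.393/153.68 = 0.5622;  α = 0.4378.
Bypass flow = 0.4378×466 = 204.04 kg/h.

204 kg/h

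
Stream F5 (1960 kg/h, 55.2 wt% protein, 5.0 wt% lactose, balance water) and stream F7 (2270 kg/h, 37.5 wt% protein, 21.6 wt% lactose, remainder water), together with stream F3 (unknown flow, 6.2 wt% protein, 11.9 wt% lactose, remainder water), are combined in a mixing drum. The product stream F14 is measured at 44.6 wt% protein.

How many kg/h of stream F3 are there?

Let F3 be the unknown flow. Total out = 4230 + F3.
protein balance: 1933.2 + 0.062·F3 = 0.446·(4230 + F3)
(0.062 − 0.446)·F3 = 0.446×4230 − 1933.2 = -46.59
F3 = -46.59 / -0.384 = 121.33 kg/h

121.3 kg/h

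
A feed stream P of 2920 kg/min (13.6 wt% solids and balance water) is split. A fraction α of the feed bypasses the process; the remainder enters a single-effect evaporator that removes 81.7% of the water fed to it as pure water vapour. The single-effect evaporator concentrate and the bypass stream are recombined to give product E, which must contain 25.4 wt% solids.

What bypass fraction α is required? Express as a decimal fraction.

0.342

All 2920×0.136 = 397.12 kg/min of solids reaches E, so E = 397.12/0.254 = 1563.5 kg/min and vapour = 1356.5 kg/min.
The evaporator receives (1−α)·2920 of feed at 0.864 water and removes 0.817 of that water:
0.817×0.864×(1−α)×2920 = 1356.5
(1−α) = 1356.5/2061.2 = 0.6581;  α = 0.3419.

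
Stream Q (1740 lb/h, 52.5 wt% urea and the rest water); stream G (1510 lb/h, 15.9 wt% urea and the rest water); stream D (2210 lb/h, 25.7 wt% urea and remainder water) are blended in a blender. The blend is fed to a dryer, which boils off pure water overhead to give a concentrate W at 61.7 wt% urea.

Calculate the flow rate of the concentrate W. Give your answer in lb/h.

2790 lb/h

urea entering = 1740×0.525 + 1510×0.159 + 2210×0.257 = 1721.6 lb/h.
All urea reports to W, so W = 1721.6/0.617 = 2790.2 lb/h.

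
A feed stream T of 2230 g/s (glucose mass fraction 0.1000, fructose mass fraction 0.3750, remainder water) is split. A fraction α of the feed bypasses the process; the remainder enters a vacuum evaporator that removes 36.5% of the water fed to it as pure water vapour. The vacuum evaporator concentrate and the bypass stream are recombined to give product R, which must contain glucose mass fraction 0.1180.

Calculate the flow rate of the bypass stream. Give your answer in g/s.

454.8 g/s

All 2230×0.100 = 223 g/s of glucose reaches R, so R = 223/0.118 = 1889.8 g/s and vapour = 340.17 g/s.
The evaporator receives (1−α)·2230 of feed at 0.525 water and removes 0.365 of that water:
0.365×0.525×(1−α)×2230 = 340.17
(1−α) = 340.17/427.32 = 0.7960;  α = 0.2040.
Bypass flow = 0.2040×2230 = 454.82 g/s.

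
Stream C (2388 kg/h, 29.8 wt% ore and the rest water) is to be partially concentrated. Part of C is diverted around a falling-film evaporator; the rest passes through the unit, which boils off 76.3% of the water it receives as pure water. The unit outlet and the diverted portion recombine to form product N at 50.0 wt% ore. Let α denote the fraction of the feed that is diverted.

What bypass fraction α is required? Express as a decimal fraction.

0.246

All 2388×0.298 = 711.62 kg/h of ore reaches N, so N = 711.62/0.500 = 1423.2 kg/h and vapour = 964.75 kg/h.
The evaporator receives (1−α)·2388 of feed at 0.702 water and removes 0.763 of that water:
0.763×0.702×(1−α)×2388 = 964.75
(1−α) = 964.75/1279.1 = 0.7543;  α = 0.2457.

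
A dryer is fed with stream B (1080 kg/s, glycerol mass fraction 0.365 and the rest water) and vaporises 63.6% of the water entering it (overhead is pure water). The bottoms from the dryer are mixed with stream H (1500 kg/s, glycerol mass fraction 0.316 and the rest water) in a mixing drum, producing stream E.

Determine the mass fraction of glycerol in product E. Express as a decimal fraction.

0.405

Vapour removed = 0.636×0.635×1080 = 436.17 kg/s; concentrate = 643.83 kg/s.
glycerol reaching the mixer = 394.2 (from concentrate) + 1500×0.316 = 868.2 kg/s.
Product flow = 643.83 + 1500 = 2143.8 kg/s; glycerol fraction = 0.405.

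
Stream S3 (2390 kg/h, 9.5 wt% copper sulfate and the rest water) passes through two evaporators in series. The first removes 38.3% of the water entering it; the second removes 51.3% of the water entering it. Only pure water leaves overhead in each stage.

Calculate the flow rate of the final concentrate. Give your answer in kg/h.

877 kg/h

water in feed = 2390×0.905 = 2163 kg/h.
After stage 1: water left = (1−0.383)×2163 = 1334.5; stream total = 1561.6 kg/h.
After stage 2: water left = (1−0.513)×1334.5 = 649.92; final concentrate = 876.97 kg/h.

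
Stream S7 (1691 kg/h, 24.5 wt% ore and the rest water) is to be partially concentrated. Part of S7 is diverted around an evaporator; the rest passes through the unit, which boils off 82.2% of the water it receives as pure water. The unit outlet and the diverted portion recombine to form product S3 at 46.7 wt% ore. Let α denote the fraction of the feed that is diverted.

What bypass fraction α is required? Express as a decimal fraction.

0.234

All 1691×0.245 = 414.3 kg/h of ore reaches S3, so S3 = 414.3/0.467 = 887.14 kg/h and vapour = 803.86 kg/h.
The evaporator receives (1−α)·1691 of feed at 0.755 water and removes 0.822 of that water:
0.822×0.755×(1−α)×1691 = 803.86
(1−α) = 803.86/1049.5 = 0.7660;  α = 0.2340.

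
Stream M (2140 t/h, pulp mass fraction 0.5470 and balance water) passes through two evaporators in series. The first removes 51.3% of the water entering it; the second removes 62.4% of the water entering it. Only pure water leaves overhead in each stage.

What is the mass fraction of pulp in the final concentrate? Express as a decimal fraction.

0.8683

water in feed = 2140×0.453 = 969.42 t/h.
After stage 1: water left = (1−0.513)×969.42 = 472.11; stream total = 1642.7 t/h.
After stage 2: water left = (1−0.624)×472.11 = 177.51; final concentrate = 1348.1 t/h.
pulp fraction = 1170.6/1348.1 = 0.8683.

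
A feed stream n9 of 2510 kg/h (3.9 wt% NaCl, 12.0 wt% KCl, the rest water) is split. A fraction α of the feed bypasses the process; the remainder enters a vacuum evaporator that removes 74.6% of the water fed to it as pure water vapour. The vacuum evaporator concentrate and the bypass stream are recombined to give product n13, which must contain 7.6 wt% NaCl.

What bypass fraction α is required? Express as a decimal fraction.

All 2510×0.039 = 97.89 kg/h of NaCl reaches n13, so n13 = 97.89/0.076 = 1288 kg/h and vapour = 1222 kg/h.
The evaporator receives (1−α)·2510 of feed at 0.841 water and removes 0.746 of that water:
0.746×0.841×(1−α)×2510 = 1222
(1−α) = 1222/1574.7 = 0.7760;  α = 0.2240.

0.224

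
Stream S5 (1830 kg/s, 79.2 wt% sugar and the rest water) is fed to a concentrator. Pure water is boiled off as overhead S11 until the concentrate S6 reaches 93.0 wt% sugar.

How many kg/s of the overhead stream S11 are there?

sugar is conserved: 1830×0.792 = 1449.4 kg/s all reports to the concentrate.
Concentrate = 1449.4/(target fraction) = 1558.5 kg/s.
Overhead = 1830 − 1558.5 = 271.55 kg/s.

271.5 kg/s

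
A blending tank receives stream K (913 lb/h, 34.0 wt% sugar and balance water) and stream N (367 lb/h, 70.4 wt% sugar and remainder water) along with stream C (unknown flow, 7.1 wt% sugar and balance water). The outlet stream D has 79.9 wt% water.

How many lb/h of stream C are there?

2396 lb/h

Let C be the unknown flow. Total out = 1280 + C.
water balance: 711.21 + 0.929·C = 0.799·(1280 + C)
(0.929 − 0.799)·C = 0.799×1280 − 711.21 = 311.51
C = 311.51 / 0.130 = 2396.2 lb/h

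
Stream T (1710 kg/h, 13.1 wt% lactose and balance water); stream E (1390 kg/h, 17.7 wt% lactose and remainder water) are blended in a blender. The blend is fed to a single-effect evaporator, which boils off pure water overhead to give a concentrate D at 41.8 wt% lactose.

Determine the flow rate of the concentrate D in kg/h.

lactose entering = 1710×0.131 + 1390×0.177 = 470.04 kg/h.
All lactose reports to D, so D = 470.04/0.418 = 1124.5 kg/h.

1124 kg/h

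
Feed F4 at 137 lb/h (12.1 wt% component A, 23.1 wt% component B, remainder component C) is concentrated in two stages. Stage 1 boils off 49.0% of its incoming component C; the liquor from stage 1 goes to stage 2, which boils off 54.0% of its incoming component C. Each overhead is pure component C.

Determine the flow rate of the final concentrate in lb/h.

component C in feed = 137×0.648 = 88.776 lb/h.
After stage 1: component C left = (1−0.490)×88.776 = 45.276; stream total = 93.5 lb/h.
After stage 2: component C left = (1−0.540)×45.276 = 20.827; final concentrate = 69.051 lb/h.

69.05 lb/h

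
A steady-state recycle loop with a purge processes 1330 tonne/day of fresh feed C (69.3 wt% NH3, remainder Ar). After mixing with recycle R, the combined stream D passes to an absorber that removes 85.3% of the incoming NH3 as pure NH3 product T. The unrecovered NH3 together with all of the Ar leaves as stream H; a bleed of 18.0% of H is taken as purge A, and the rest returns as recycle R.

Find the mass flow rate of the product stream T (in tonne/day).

894 tonne/day

NH3 in D: m_A = 1330×0.693 + (1−0.180)·(1−0.853)·m_A, so m_A = 921.69/0.8795 = 1048 tonne/day.
Product T = 0.853×1048 = 893.96 tonne/day.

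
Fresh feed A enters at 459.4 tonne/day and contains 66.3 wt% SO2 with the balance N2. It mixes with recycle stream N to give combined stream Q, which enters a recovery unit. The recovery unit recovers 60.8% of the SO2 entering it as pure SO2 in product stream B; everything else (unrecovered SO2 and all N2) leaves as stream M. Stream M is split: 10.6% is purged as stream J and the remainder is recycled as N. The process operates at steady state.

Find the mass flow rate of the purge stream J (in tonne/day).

N2 enters only via A and leaves only via the purge: 459.4×0.337 = 0.106×(N2 in M), and the recovery unit passes all N2, so N2 in Q = N2 in M = 1460.5 tonne/day.
SO2 in Q: m_A = 459.4×0.663 + (1−0.106)·(1−0.608)·m_A, so m_A = 304.58/0.6496 = 468.91 tonne/day.
M = (1−0.608)×468.91 + 1460.5 = 1644.4 tonne/day.
Purge J = 0.106×1644.4 = 174.3 tonne/day.

174.3 tonne/day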